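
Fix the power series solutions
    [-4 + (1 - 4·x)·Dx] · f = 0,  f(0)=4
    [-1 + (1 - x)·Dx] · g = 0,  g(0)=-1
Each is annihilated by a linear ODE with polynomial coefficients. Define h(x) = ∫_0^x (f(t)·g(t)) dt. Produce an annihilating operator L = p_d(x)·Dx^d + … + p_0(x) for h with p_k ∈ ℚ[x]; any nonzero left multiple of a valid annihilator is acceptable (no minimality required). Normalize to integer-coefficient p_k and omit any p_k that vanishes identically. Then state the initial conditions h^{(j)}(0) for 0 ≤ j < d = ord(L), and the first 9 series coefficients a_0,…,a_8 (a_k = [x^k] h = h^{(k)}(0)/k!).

L = (-5 + 8·x)·Dx + (1 - 5·x + 4·x^2)·Dx^2  (order 2).
h: a_k = 0, -4, -10, -28, -85, -1364/5, -910, -21844/7, -21845/2, …
ICs: h(0) = 0, h′(0) = -4.

f: a_k = 4, 16, 64, 256, 1024, 4096, 16384, 65536, 262144, …
g: a_k = -1, -1, -1, -1, -1, -1, -1, -1, -1, …
h₀=f·g: eliminate ⇒ L₀, order ≤ 1·1.
h=∫₀ˣh₀: take L = L₀·Dx.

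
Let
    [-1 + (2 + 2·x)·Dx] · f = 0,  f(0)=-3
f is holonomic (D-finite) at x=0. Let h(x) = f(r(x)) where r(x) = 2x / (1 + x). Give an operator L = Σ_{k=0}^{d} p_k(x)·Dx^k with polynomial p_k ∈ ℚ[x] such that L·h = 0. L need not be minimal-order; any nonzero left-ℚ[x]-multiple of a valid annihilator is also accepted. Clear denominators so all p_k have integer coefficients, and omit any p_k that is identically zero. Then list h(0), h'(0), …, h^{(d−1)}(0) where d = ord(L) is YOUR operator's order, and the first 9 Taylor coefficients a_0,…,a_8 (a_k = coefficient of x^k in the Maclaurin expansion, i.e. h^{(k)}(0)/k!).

f: a_k = -3, -3/2, 3/8, -3/16, 15/128, -21/256, 63/1024, -99/2048, 1287/32768, …
Change of var in L_f (x↦r) gives L₀.
L = -1 + (1 + 4·x + 3·x^2)·Dx  (order 1).
h: a_k = -3, -3, 9/2, -15/2, 111/8, -225/8, 981/16, -2259/16, 43335/128, …
ICs: h(0) = -3.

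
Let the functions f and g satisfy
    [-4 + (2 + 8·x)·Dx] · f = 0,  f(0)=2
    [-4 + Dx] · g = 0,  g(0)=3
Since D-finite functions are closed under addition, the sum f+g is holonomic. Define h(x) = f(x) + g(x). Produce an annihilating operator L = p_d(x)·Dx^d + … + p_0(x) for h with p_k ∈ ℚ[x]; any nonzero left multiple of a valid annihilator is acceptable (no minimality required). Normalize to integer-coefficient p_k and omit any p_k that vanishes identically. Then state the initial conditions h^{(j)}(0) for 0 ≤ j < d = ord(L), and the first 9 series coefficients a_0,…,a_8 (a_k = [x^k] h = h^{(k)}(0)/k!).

f: a_k = 2, 4, -4, 8, -20, 56, -168, 528, -1716, …
g: a_k = 3, 12, 24, 32, 32, 128/5, 256/15, 1024/105, 512/105, …
h₀=f+g: left-lcm gives L₀, ord ≤ 2.
L = (24 + 64·x) + (-10 - 64·x - 128·x^2)·Dx + (1 + 12·x + 32·x^2)·Dx^2  (order 2).
h: a_k = 5, 16, 20, 40, 12, 408/5, -2264/15, 56464/105, -179668/105, …
ICs: h(0) = 5, h′(0) = 16.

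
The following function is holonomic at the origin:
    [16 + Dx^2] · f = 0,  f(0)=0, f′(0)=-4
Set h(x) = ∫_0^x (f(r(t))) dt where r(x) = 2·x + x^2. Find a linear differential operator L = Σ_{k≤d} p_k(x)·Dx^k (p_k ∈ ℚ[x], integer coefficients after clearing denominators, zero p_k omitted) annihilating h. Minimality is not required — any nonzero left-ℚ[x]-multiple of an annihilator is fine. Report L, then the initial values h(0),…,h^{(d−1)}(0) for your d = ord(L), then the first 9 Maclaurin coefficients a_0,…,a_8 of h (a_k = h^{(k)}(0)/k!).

f: a_k = 0, -4, 0, 32/3, 0, -128/15, 0, 1024/315, 0, …
Substitute x→r, Dx→(1/r')Dx; clear ⇒ L₀.
∫: right-multiply L₀ by Dx.
L = (64 + 192·x + 192·x^2 + 64·x^3)·Dx - Dx^2 + (1 + x)·Dx^3  (order 3).
h: a_k = 0, 0, -4, -4/3, 64/3, 128/5, -1568/45, -96, -10496/315, …
ICs: h(0) = 0, h′(0) = 0, h′′(0) = -8.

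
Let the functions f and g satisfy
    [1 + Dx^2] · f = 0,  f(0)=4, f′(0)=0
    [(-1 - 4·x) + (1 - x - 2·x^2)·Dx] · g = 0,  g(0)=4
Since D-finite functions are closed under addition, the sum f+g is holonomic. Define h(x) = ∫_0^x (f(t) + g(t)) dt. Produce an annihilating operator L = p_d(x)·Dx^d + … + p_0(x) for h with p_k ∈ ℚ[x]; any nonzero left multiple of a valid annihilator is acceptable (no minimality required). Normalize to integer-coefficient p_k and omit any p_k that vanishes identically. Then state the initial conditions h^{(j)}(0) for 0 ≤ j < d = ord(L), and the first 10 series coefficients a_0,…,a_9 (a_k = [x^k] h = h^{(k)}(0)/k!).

f: a_k = 4, 0, -2, 0, 1/6, 0, -1/180, 0, 1/10080, 0, …
g: a_k = 4, 4, 12, 20, 44, 84, 172, 340, 684, 1364, …
L₀ := lclm(L_f,L_g); ord L₀ ≤ 2+1.
h=∫h₀ ⇒ L = L₀·Dx.
L = (-31 - 146·x - 133·x^2 - 184·x^3 - 20·x^4 - 16·x^5)·Dx + (7 + 3·x - 3·x^2 - 37·x^3 - 42·x^4 - 12·x^5 - 8·x^6)·Dx^2 + (-31 - 146·x - 133·x^2 - 184·x^3 - 20·x^4 - 16·x^5)·Dx^3 + (7 + 3·x - 3·x^2 - 37·x^3 - 42·x^4 - 12·x^5 - 8·x^6)·Dx^4  (order 4).
h: a_k = 0, 8, 2, 10/3, 5, 53/6, 14, 30959/1260, 85/2, 6894721/90720, …
ICs: h(0) = 0, h′(0) = 8, h′′(0) = 4, h′′′(0) = 20.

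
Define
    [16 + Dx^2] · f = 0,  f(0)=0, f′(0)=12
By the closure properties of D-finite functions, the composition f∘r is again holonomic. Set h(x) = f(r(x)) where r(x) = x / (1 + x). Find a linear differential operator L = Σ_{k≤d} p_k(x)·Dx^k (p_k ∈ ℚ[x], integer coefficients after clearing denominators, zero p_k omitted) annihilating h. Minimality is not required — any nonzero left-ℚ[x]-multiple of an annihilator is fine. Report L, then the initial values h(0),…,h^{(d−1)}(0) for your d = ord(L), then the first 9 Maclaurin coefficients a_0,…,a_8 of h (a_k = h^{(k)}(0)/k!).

L = 16 + (2 + 6·x + 6·x^2 + 2·x^3)·Dx + (1 + 4·x + 6·x^2 + 4·x^3 + x^4)·Dx^2  (order 2).
h: a_k = 0, 12, -12, -20, 84, -772/5, 180, -9844/105, -2516/15, …
ICs: h(0) = 0, h′(0) = 12.

f: a_k = 0, 12, 0, -32, 0, 128/5, 0, -1024/105, 0, …
Change of var in L_f (x↦r) gives L₀.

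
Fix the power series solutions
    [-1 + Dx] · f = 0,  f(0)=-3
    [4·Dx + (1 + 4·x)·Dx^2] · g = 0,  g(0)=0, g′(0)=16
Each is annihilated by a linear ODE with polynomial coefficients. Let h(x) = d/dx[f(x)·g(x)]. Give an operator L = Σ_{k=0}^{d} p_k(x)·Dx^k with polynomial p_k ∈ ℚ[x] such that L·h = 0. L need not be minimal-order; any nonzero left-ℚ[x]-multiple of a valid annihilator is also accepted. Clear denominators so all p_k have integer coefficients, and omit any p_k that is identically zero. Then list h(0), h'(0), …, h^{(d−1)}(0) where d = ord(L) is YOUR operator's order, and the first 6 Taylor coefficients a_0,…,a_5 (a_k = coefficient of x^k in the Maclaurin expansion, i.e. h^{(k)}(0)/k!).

f: a_k = -3, -3, -3/2, -1/2, -1/8, -1/40, …
g: a_k = 0, 16, -32, 256/3, -256, 4096/5, …
f·g: L₀ = L_f ⊗_s L_g, ord ≤ 1·2.
Differentiate: ansatz ord ≤ ord L₀ ⇒ L.
L = (25 - 24·x + 16·x^2) + (-22 + 32·x - 32·x^2)·Dx + (-3 - 8·x + 16·x^2)·Dx^2  (order 2).
h: a_k = -48, 96, -552, 2208, -9018, 36476, …
ICs: h(0) = -48, h′(0) = 96.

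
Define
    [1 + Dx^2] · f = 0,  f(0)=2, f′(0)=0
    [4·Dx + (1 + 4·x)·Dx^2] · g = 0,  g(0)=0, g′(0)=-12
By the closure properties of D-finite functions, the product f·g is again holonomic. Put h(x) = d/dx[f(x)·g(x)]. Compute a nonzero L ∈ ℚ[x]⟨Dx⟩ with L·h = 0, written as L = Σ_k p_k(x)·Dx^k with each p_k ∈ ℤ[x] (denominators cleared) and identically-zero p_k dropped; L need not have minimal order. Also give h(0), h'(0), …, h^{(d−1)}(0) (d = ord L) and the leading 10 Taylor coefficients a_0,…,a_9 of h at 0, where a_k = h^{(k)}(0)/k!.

f: a_k = 2, 0, -1, 0, 1/12, 0, -1/360, 0, 1/20160, 0, …
g: a_k = 0, -12, 24, -64, 192, -3072/5, 2048, -49152/7, 24576, -262144/3, …
h₀=f·g: eliminate ⇒ L₀, order ≤ 2·2.
Differentiate: ansatz ord ≤ ord L₀ ⇒ L.
L = (-12355 - 1064·x - 6288·x^2 - 16128·x^3 - 13568·x^4 + 6144·x^5 + 4096·x^6) + (-3384 - 15968·x - 14080·x^2 - 15360·x^3 + 10240·x^4 + 8192·x^5)·Dx + (-12502 - 2384·x - 10016·x^2 - 19968·x^3 - 14848·x^4 + 12288·x^5 + 8192·x^6)·Dx^2 + (-3384 - 15968·x - 14080·x^2 - 15360·x^3 + 10240·x^4 + 8192·x^5)·Dx^3 + (-147 - 1320·x - 3728·x^2 - 3840·x^3 - 1280·x^4 + 6144·x^5 + 4096·x^6)·Dx^4  (order 4).
h: a_k = -24, 96, -348, 1440, -5829, 23436, -940403/10, 5654392/15, -169134311/112, 507981377/84, …
ICs: h(0) = -24, h′(0) = 96, h′′(0) = -696, h′′′(0) = 8640.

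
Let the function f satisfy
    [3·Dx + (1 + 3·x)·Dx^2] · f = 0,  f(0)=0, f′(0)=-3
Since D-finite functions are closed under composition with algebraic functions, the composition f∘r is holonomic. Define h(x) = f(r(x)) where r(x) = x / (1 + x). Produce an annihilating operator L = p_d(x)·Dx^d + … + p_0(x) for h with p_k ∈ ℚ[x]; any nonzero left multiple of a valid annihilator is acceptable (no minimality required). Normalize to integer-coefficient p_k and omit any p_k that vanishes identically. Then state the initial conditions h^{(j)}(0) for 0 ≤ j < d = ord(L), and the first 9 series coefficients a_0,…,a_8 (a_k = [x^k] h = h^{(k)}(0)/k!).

L = (5 + 8·x)·Dx + (1 + 5·x + 4·x^2)·Dx^2  (order 2).
h: a_k = 0, -3, 15/2, -21, 255/4, -1023/5, 1365/2, -16383/7, 65535/8, …
ICs: h(0) = 0, h′(0) = -3.

f: a_k = 0, -3, 9/2, -9, 81/4, -243/5, 243/2, -2187/7, 6561/8, …
L₀ from L_f via x↦r, Dx↦r'^{-1}Dx.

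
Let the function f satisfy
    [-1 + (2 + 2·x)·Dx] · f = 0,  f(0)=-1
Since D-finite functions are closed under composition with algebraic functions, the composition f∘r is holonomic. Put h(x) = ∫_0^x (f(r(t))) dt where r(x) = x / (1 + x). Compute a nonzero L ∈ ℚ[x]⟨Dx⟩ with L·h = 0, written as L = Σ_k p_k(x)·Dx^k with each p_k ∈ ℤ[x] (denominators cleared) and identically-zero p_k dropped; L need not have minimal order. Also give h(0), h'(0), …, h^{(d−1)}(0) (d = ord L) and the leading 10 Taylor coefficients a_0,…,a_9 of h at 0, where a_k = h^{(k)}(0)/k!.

f: a_k = -1, -1/2, 1/8, -1/16, 5/128, -7/256, 21/1024, -33/2048, 429/32768, -715/65536, …
L₀ from L_f via x↦r, Dx↦r'^{-1}Dx.
∫: right-multiply L₀ by Dx.
L = -Dx + (2 + 6·x + 4·x^2)·Dx^2  (order 2).
h: a_k = 0, -1, -1/4, 5/24, -13/64, 141/640, -133/512, 2353/7168, -7205/16384, 182461/294912, …
ICs: h(0) = 0, h′(0) = -1.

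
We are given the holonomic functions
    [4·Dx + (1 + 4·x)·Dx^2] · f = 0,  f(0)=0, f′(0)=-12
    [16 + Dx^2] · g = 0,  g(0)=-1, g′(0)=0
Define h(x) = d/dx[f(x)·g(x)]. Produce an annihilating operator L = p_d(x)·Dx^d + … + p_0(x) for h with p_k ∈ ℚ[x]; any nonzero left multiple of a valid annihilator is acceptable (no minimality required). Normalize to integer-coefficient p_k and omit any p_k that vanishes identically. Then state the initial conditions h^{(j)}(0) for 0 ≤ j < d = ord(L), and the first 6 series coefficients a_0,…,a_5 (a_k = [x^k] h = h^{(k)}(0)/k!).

L = (-6400 - 45056·x - 172032·x^2 + 196608·x^3 + 2818048·x^4 + 6291456·x^5 + 4194304·x^6) + (-1536 - 8192·x + 20480·x^2 + 245760·x^3 + 655360·x^4 + 524288·x^5)·Dx + (-448 - 2816·x - 3584·x^2 + 73728·x^3 + 401408·x^4 + 786432·x^5 + 524288·x^6)·Dx^2 + (-96 - 512·x + 1280·x^2 + 15360·x^3 + 40960·x^4 + 32768·x^5)·Dx^3 + (-3 + 448·x^2 + 3840·x^3 + 14080·x^4 + 24576·x^5 + 16384·x^6)·Dx^4  (order 4).
h: a_k = 12, -48, -96, 0, 1152, -4608, …
ICs: h(0) = 12, h′(0) = -48, h′′(0) = -192, h′′′(0) = 0.

f: a_k = 0, -12, 24, -64, 192, -3072/5, …
g: a_k = -1, 0, 8, 0, -32/3, 0, …
h₀=f·g: eliminate ⇒ L₀, order ≤ 2·2.
h₀' ⇒ L via d/dx closure of L₀.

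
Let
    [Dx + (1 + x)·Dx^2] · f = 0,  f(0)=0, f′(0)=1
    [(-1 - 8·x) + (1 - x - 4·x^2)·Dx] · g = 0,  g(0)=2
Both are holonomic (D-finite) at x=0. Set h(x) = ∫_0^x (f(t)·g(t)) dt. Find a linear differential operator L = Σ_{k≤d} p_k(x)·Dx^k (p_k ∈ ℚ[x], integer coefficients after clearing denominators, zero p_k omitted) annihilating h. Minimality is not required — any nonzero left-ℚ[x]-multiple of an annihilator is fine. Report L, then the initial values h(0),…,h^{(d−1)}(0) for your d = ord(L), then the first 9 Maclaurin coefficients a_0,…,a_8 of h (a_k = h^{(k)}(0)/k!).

L = (9 + 16·x)·Dx + (1 + 19·x + 20·x^2)·Dx^2 + (-1 + 5·x^2 + 4·x^3)·Dx^3  (order 3).
h: a_k = 0, 0, 1, 1/3, 29/12, 79/30, 1567/180, 3137/210, 4393/112, …
ICs: h(0) = 0, h′(0) = 0, h′′(0) = 2.

f: a_k = 0, 1, -1/2, 1/3, -1/4, 1/5, -1/6, 1/7, -1/8, …
g: a_k = 2, 2, 10, 18, 58, 130, 362, 882, 2330, …
Product ⇒ symmetric product L₀, ord ≤ 2.
∫: right-multiply L₀ by Dx.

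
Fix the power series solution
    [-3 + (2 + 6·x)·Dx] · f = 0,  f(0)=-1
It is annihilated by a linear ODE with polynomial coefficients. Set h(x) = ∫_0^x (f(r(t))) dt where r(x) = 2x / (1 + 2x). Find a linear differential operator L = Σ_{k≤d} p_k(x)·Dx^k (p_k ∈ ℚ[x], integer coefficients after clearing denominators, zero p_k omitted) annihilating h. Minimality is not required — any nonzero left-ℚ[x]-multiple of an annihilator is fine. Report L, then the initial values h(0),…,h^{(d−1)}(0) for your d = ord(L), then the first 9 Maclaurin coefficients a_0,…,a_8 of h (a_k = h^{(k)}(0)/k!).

f: a_k = -1, -3/2, 9/8, -27/16, 405/128, -1701/256, 15309/1024, -72171/2048, 2814669/32768, …
f∘r: x↦r, Dx↦Dx/r' in L_f ⇒ L₀.
h=∫h₀ ⇒ L = L₀·Dx.
L = -3·Dx + (1 + 10·x + 16·x^2)·Dx^2  (order 2).
h: a_k = 0, -1, -3/2, 7/2, -87/8, 1677/40, -3023/16, 106305/112, -658335/128, …
ICs: h(0) = 0, h′(0) = -1.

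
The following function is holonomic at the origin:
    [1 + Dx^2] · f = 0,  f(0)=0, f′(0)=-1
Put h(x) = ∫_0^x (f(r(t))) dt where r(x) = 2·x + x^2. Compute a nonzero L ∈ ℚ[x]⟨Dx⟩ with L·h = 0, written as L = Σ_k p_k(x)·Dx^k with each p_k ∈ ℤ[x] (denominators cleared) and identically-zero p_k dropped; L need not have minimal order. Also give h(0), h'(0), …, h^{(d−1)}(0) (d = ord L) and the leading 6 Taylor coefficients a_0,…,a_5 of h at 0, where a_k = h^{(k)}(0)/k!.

f: a_k = 0, -1, 0, 1/6, 0, -1/120, …
L₀ from L_f via x↦r, Dx↦r'^{-1}Dx.
h=∫h₀ ⇒ L = L₀·Dx.
L = (4 + 12·x + 12·x^2 + 4·x^3)·Dx - Dx^2 + (1 + x)·Dx^3  (order 3).
h: a_k = 0, 0, -1, -1/3, 1/3, 2/5, …
ICs: h(0) = 0, h′(0) = 0, h′′(0) = -2.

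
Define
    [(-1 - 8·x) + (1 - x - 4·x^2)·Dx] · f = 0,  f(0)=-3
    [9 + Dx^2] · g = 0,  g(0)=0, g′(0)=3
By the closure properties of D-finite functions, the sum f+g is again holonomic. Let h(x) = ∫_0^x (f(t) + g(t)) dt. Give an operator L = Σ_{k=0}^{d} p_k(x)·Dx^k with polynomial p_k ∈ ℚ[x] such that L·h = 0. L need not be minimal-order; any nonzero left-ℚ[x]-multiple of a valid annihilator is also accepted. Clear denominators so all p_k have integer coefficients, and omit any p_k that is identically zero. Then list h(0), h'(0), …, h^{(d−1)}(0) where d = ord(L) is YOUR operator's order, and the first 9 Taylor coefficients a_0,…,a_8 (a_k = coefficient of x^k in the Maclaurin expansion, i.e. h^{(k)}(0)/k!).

L = (567 + 4806·x + 3321·x^2 + 9936·x^3 + 6480·x^4 + 10368·x^5)·Dx + (-171 + 117·x + 441·x^2 - 135·x^3 + 540·x^4 + 3888·x^5 + 5184·x^6)·Dx^2 + (63 + 534·x + 369·x^2 + 1104·x^3 + 720·x^4 + 1152·x^5)·Dx^3 + (-19 + 13·x + 49·x^2 - 15·x^3 + 60·x^4 + 432·x^5 + 576·x^6)·Dx^4  (order 4).
h: a_k = 0, -3, 0, -5, -63/8, -87/5, -2573/80, -543/7, -741123/4480, …
ICs: h(0) = 0, h′(0) = -3, h′′(0) = 0, h′′′(0) = -30.

f: a_k = -3, -3, -15, -27, -87, -195, -543, -1323, -3495, …
g: a_k = 0, 3, 0, -9/2, 0, 81/40, 0, -243/560, 0, …
Weyl lclm of L_f,L_g ⇒ L₀ (ord ≤ 3).
Integrate: L := L₀·Dx.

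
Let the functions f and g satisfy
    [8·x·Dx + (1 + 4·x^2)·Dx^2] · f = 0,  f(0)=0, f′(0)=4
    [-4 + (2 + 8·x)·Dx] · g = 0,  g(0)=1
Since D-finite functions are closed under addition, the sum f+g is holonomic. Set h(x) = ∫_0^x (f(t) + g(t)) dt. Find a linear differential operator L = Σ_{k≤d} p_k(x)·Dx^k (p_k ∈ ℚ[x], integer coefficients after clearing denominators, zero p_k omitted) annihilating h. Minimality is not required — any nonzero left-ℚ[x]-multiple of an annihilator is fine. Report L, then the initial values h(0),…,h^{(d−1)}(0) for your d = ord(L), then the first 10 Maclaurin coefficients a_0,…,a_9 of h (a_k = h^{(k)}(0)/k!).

f: a_k = 0, 4, 0, -16/3, 0, 64/5, 0, -256/7, 0, 1024/9, …
g: a_k = 1, 2, -2, 4, -10, 28, -84, 264, -858, 2860, …
Weyl lclm of L_f,L_g ⇒ L₀ (ord ≤ 3).
h=∫₀ˣh₀: take L = L₀·Dx.
L = (-8 - 80·x + 96·x^2 + 192·x^3)·Dx^2 + (-10 - 32·x - 64·x^2 + 384·x^3 + 672·x^4)·Dx^3 + (-1 + 24·x^2 + 48·x^3 + 112·x^4 + 192·x^5)·Dx^4  (order 4).
h: a_k = 0, 1, 3, -2/3, -1/3, -2, 34/5, -12, 199/7, -286/3, …
ICs: h(0) = 0, h′(0) = 1, h′′(0) = 6, h′′′(0) = -4.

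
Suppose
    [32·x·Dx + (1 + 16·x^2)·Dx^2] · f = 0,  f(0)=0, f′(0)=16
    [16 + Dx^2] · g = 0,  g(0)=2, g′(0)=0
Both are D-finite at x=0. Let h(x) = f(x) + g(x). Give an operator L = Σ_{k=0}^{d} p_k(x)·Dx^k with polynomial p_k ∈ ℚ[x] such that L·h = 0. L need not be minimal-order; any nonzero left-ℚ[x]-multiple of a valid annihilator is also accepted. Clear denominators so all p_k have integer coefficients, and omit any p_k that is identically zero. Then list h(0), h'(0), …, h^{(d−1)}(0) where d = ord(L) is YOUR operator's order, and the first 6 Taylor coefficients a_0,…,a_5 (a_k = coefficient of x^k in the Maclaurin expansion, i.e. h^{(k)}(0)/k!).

L = (-5632·x + 114688·x^3 + 131072·x^5)·Dx + (-16 + 1792·x^2 + 36864·x^4 + 65536·x^6)·Dx^2 + (-352·x + 7168·x^3 + 8192·x^5)·Dx^3 + (-1 + 112·x^2 + 2304·x^4 + 4096·x^6)·Dx^4  (order 4).
h: a_k = 2, 16, -16, -256/3, 64/3, 4096/5, …
ICs: h(0) = 2, h′(0) = 16, h′′(0) = -32, h′′′(0) = -512.

f: a_k = 0, 16, 0, -256/3, 0, 4096/5, …
g: a_k = 2, 0, -16, 0, 64/3, 0, …
Sum ⇒ L₀ = lclm(L_f,L_g) in ℚ(x)⟨Dx⟩.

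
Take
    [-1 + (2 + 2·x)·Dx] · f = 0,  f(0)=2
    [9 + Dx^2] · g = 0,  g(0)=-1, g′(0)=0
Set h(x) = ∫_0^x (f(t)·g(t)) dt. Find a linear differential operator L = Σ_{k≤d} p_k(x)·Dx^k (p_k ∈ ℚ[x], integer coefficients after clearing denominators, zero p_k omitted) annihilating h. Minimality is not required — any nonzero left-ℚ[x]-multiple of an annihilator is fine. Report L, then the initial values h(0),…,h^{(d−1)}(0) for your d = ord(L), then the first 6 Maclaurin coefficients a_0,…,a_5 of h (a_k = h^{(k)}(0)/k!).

L = (39 + 72·x + 36·x^2)·Dx + (-4 - 4·x)·Dx^2 + (4 + 8·x + 4·x^2)·Dx^3  (order 3).
h: a_k = 0, -2, -1/2, 37/12, 35/32, -499/320, …
ICs: h(0) = 0, h′(0) = -2, h′′(0) = -1.

f: a_k = 2, 1, -1/4, 1/8, -5/64, 7/128, …
g: a_k = -1, 0, 9/2, 0, -27/8, 0, …
f·g: L₀ = L_f ⊗_s L_g, ord ≤ 1·2.
Integrate: L := L₀·Dx.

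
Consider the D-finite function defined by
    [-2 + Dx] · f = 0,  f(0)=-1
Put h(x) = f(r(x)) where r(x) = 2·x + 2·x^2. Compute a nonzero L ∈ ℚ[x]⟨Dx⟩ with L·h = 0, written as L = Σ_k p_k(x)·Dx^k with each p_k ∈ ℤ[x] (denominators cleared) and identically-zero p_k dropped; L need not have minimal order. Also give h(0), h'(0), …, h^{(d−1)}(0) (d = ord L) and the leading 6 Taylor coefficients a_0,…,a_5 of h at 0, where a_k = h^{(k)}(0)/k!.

f: a_k = -1, -2, -2, -4/3, -2/3, -4/15, …
L₀ from L_f via x↦r, Dx↦r'^{-1}Dx.
L = (-4 - 8·x) + Dx  (order 1).
h: a_k = -1, -4, -12, -80/3, -152/3, -416/5, …
ICs: h(0) = -1.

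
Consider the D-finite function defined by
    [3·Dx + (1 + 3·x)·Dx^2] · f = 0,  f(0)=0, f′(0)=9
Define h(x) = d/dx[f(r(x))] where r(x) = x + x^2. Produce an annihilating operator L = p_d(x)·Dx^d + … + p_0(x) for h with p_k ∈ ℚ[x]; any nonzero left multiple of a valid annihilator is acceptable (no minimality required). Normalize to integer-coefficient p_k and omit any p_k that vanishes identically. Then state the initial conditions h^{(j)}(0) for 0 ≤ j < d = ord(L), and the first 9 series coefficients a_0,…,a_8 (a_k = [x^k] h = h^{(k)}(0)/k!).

f: a_k = 0, 9, -27/2, 27, -243/4, 729/5, -729/2, 6561/7, -19683/8, …
L₀ from L_f via x↦r, Dx↦r'^{-1}Dx.
Differentiate: ansatz ord ≤ ord L₀ ⇒ L.
L = (1 + 6·x + 6·x^2) + (1 + 5·x + 9·x^2 + 6·x^3)·Dx  (order 1).
h: a_k = 9, -9, 0, 27, -81, 162, -243, 243, 0, …
ICs: h(0) = 9.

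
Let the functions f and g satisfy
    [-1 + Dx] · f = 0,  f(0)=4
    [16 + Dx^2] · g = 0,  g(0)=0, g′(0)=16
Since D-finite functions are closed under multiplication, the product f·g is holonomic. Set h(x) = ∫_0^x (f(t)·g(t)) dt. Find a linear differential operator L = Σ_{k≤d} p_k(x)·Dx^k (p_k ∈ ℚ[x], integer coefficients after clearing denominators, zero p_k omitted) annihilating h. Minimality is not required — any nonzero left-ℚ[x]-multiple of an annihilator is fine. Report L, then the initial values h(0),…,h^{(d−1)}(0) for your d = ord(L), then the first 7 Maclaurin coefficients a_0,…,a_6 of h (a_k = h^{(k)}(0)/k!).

f: a_k = 4, 4, 2, 2/3, 1/6, 1/30, 1/180, …
g: a_k = 0, 16, 0, -128/3, 0, 512/15, 0, …
L₀ := L_f ⊗_s L_g (sym. prod.), ord ≤ 2.
h=∫h₀ ⇒ L = L₀·Dx.
L = 17·Dx - 2·Dx^2 + Dx^3  (order 3).
h: a_k = 0, 0, 32, 64/3, -104/3, -32, 404/45, …
ICs: h(0) = 0, h′(0) = 0, h′′(0) = 64.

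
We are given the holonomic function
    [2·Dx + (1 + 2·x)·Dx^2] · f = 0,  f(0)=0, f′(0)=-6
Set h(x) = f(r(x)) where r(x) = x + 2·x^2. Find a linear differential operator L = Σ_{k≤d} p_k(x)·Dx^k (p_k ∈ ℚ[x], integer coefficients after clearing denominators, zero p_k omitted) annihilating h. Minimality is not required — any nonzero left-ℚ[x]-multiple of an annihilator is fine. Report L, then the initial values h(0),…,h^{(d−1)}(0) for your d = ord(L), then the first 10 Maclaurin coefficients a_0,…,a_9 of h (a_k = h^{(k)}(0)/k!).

L = (-2 + 8·x + 16·x^2)·Dx + (1 + 6·x + 12·x^2 + 16·x^3)·Dx^2  (order 2).
h: a_k = 0, -6, -6, 16, -12, -96/5, 64, -384/7, -96, 1024/3, …
ICs: h(0) = 0, h′(0) = -6.

f: a_k = 0, -6, 6, -8, 12, -96/5, 32, -384/7, 96, -512/3, …
h₀=f(r): pull back L_f along r ⇒ L₀.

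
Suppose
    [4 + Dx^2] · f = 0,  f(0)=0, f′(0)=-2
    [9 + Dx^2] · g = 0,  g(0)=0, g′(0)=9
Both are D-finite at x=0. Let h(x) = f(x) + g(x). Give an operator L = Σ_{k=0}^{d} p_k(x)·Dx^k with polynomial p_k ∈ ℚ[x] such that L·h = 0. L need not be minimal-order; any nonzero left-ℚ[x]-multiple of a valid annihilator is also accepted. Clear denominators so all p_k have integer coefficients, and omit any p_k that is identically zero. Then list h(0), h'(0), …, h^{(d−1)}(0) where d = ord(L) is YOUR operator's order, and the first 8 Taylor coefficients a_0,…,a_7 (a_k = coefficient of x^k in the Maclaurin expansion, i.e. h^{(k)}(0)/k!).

L = 36 + 13·Dx^2 + Dx^4  (order 4).
h: a_k = 0, 7, 0, -73/6, 0, 697/120, 0, -919/720, …
ICs: h(0) = 0, h′(0) = 7, h′′(0) = 0, h′′′(0) = -73.

f: a_k = 0, -2, 0, 4/3, 0, -4/15, 0, 8/315, …
g: a_k = 0, 9, 0, -27/2, 0, 243/40, 0, -729/560, …
L₀ := lclm(L_f,L_g); ord L₀ ≤ 2+2.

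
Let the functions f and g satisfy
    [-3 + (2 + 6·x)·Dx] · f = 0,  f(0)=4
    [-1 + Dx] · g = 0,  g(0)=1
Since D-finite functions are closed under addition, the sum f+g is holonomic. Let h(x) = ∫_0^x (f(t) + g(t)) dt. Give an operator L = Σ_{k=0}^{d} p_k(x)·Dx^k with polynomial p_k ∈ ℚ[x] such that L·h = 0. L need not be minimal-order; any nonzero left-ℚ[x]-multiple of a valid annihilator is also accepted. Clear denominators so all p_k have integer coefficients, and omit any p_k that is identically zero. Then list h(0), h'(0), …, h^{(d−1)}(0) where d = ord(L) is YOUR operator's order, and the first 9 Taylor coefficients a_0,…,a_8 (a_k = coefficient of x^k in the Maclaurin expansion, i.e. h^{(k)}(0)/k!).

f: a_k = 4, 6, -9/2, 27/4, -405/32, 1701/64, -15309/256, 72171/512, -2814669/8192, …
g: a_k = 1, 1, 1/2, 1/6, 1/24, 1/120, 1/720, 1/5040, 1/40320, …
Sum ⇒ L₀ = lclm(L_f,L_g) in ℚ(x)⟨Dx⟩.
h=∫h₀ ⇒ L = L₀·Dx.
L = (15 + 18·x)·Dx + (-13 - 24·x - 36·x^2)·Dx^2 + (-2 + 6·x + 36·x^2)·Dx^3  (order 3).
h: a_k = 0, 5, 7/2, -4/3, 83/48, -1211/480, 25523/5760, -688889/80640, 22733897/1290240, …
ICs: h(0) = 0, h′(0) = 5, h′′(0) = 7.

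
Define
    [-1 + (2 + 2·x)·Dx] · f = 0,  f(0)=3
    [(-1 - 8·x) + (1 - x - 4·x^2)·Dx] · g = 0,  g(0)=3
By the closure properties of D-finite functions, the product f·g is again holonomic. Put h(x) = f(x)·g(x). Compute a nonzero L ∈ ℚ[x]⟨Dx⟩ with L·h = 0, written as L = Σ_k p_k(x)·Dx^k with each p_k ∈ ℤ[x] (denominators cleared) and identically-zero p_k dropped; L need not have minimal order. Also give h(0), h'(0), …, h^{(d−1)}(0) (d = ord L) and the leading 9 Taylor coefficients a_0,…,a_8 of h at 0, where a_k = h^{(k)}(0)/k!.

f: a_k = 3, 3/2, -3/8, 3/16, -15/128, 21/256, -63/1024, 99/2048, -1287/32768, …
g: a_k = 3, 3, 15, 27, 87, 195, 543, 1323, 3495, …
f·g: L₀ = L_f ⊗_s L_g, ord ≤ 1·1.
L = (3 + 17·x + 12·x^2) + (-2 + 10·x^2 + 8·x^3)·Dx  (order 1).
h: a_k = 9, 27/2, 387/8, 1647/16, 37899/128, 181269/256, 1937655/1024, 9676215/2048, 402835419/32768, …
ICs: h(0) = 9.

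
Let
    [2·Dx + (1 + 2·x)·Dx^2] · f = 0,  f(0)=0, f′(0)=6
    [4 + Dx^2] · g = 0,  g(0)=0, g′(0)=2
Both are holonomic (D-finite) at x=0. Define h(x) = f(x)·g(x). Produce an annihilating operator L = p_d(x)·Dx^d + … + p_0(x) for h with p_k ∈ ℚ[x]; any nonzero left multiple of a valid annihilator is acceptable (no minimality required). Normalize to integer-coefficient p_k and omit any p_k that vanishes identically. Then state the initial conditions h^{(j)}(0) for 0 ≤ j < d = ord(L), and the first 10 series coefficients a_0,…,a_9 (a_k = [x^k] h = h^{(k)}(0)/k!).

L = (-48 + 192·x + 1216·x^2 + 2048·x^3 + 1024·x^4) + (32 + 320·x + 768·x^2 + 512·x^3)·Dx + (160·x + 672·x^2 + 1024·x^3 + 512·x^4)·Dx^2 + (8 + 80·x + 192·x^2 + 128·x^3)·Dx^3 + (3 + 28·x + 92·x^2 + 128·x^3 + 64·x^4)·Dx^4  (order 4).
h: a_k = 0, 0, 12, -12, 8, -16, 88/3, -248/5, 1808/21, -3200/21, …
ICs: h(0) = 0, h′(0) = 0, h′′(0) = 24, h′′′(0) = -72.

f: a_k = 0, 6, -6, 8, -12, 96/5, -32, 384/7, -96, 512/3, …
g: a_k = 0, 2, 0, -4/3, 0, 4/15, 0, -8/315, 0, 4/2835, …
L₀ := L_f ⊗_s L_g (sym. prod.), ord ≤ 4.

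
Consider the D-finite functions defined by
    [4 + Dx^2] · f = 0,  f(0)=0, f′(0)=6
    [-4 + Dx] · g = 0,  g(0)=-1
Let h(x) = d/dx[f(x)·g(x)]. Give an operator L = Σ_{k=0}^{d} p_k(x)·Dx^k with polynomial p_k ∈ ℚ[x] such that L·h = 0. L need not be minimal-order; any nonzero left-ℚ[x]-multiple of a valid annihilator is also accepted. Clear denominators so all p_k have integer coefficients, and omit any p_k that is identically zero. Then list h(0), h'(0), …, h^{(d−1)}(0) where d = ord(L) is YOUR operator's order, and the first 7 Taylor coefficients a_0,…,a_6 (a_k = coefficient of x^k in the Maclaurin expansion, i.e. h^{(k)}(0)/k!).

L = 20 - 8·Dx + Dx^2  (order 2).
h: a_k = -6, -48, -132, -192, -164, -352/5, 232/15, …
ICs: h(0) = -6, h′(0) = -48.

f: a_k = 0, 6, 0, -4, 0, 4/5, 0, …
g: a_k = -1, -4, -8, -32/3, -32/3, -128/15, -256/45, …
h₀=f·g: eliminate ⇒ L₀, order ≤ 2·1.
h₀' ⇒ L via d/dx closure of L₀.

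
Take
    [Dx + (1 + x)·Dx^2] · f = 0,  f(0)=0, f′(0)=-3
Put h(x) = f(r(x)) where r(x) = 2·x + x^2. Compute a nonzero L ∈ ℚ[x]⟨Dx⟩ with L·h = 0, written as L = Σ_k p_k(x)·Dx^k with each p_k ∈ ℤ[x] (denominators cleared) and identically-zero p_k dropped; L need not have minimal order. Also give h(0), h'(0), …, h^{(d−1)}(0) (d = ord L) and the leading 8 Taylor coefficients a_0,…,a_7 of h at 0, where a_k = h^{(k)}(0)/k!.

f: a_k = 0, -3, 3/2, -1, 3/4, -3/5, 1/2, -3/7, …
Change of var in L_f (x↦r) gives L₀.
L = Dx + (1 + x)·Dx^2  (order 2).
h: a_k = 0, -6, 3, -2, 3/2, -6/5, 1, -6/7, …
ICs: h(0) = 0, h′(0) = -6.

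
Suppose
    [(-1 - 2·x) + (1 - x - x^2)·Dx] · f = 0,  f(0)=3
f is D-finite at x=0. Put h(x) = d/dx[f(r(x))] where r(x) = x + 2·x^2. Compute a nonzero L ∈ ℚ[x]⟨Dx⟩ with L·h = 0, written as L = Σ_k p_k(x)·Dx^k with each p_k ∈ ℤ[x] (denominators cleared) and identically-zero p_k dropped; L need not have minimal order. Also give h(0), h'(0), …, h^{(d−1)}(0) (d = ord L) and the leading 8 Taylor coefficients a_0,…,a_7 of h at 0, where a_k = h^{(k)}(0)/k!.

f: a_k = 3, 3, 6, 9, 15, 24, 39, 63, …
Change of var in L_f (x↦r) gives L₀.
h=h₀': d/dx-closure on L₀ ⇒ L.
L = (8 + 42·x + 126·x^2 + 208·x^3 + 408·x^4 + 480·x^5 + 320·x^6) + (-1 - 5·x - 3·x^2 + 18·x^3 + 80·x^4 + 120·x^5 + 112·x^6 + 64·x^7)·Dx  (order 1).
h: a_k = 3, 24, 99, 372, 1260, 4266, 13797, 43872, …
ICs: h(0) = 3.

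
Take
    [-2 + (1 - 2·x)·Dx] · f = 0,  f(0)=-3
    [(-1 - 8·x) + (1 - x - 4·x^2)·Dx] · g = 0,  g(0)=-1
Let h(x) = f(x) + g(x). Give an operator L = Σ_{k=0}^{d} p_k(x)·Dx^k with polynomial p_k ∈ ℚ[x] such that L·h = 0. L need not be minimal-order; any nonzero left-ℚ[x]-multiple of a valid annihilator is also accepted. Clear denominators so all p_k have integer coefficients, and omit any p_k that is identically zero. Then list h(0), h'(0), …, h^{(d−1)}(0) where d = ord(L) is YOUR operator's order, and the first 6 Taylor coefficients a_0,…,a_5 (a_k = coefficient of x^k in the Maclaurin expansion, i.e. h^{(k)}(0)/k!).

f: a_k = -3, -6, -12, -24, -48, -96, …
g: a_k = -1, -1, -5, -9, -29, -65, …
L₀ := lclm(L_f,L_g); ord L₀ ≤ 1+1.
L = (12 - 48·x + 192·x^2 - 128·x^3) + (-2 - 96·x^2 + 352·x^3 - 256·x^4)·Dx + (-1 + 11·x - 30·x^2 + 80·x^4 - 64·x^5)·Dx^2  (order 2).
h: a_k = -4, -7, -17, -33, -77, -161, …
ICs: h(0) = -4, h′(0) = -7.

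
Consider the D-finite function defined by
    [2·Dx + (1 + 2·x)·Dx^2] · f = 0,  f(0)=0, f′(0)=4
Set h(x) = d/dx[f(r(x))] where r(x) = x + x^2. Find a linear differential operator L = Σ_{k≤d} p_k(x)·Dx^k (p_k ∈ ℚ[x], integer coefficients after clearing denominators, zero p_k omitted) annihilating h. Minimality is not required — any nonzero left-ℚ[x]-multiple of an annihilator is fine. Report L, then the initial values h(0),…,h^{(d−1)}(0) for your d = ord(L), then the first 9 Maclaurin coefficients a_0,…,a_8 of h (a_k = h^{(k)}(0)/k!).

L = (4·x + 4·x^2) + (1 + 4·x + 6·x^2 + 4·x^3)·Dx  (order 1).
h: a_k = 4, 0, -8, 16, -16, 0, 32, -64, 64, …
ICs: h(0) = 4.

f: a_k = 0, 4, -4, 16/3, -8, 64/5, -64/3, 256/7, -64, …
L₀ from L_f via x↦r, Dx↦r'^{-1}Dx.
h=h₀': d/dx-closure on L₀ ⇒ L.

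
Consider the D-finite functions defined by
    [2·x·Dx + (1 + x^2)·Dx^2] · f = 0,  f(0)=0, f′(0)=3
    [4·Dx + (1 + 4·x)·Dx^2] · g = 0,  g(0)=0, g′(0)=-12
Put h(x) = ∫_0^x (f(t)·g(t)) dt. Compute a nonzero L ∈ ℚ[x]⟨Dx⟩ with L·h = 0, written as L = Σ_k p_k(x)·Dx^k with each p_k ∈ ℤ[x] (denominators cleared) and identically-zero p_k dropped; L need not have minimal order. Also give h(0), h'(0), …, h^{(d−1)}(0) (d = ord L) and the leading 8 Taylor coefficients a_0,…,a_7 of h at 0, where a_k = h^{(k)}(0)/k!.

f: a_k = 0, 3, 0, -1, 0, 3/5, 0, -3/7, …
g: a_k = 0, -12, 24, -64, 192, -3072/5, 2048, -49152/7, …
Product ⇒ symmetric product L₀, ord ≤ 4.
h=∫₀ˣh₀: take L = L₀·Dx.
L = (144 + 896·x + 560·x^2 + 2304·x^3 + 1920·x^4 + 3328·x^5 + 256·x^7)·Dx^2 + (132 + 304·x + 2252·x^2 + 4144·x^3 + 8896·x^4 + 5952·x^5 + 8960·x^6 + 192·x^7 + 896·x^8)·Dx^3 + (72 + 376·x + 912·x^2 + 2808·x^3 + 3720·x^4 + 6288·x^5 + 3072·x^6 + 4368·x^7 + 192·x^8 + 512·x^9)·Dx^4 + (5 + 48·x + 178·x^2 + 416·x^3 + 729·x^4 + 720·x^5 + 1008·x^6 + 384·x^7 + 516·x^8 + 32·x^9 + 64·x^10)·Dx^5  (order 5).
h: a_k = 0, 0, 0, -12, 18, -36, 92, -1276/5, …
ICs: h(0) = 0, h′(0) = 0, h′′(0) = 0, h′′′(0) = -72, h′′′′(0) = 432.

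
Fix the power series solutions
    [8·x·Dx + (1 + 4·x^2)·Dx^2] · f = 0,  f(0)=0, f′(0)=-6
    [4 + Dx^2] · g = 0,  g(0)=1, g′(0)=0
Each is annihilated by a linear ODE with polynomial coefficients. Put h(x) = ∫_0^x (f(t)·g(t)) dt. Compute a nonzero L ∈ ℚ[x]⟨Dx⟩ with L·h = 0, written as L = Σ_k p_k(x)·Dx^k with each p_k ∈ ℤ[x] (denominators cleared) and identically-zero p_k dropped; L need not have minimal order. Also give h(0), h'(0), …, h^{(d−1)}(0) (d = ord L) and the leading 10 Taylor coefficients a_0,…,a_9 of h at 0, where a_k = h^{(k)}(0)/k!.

L = (80 + 832·x^2 + 1408·x^4 + 2048·x^6 + 2048·x^8)·Dx + (96·x + 640·x^3 + 1536·x^5 + 2048·x^7)·Dx^2 + (24 + 256·x^2 + 576·x^4 + 1024·x^6 + 1024·x^8)·Dx^3 + (24·x + 160·x^3 + 384·x^5 + 512·x^7)·Dx^4 + (1 + 12·x^2 + 56·x^4 + 128·x^6 + 128·x^8)·Dx^5  (order 5).
h: a_k = 0, 0, -3, 0, 5, 0, -98/15, 0, 1301/105, 0, …
ICs: h(0) = 0, h′(0) = 0, h′′(0) = -6, h′′′(0) = 0, h′′′′(0) = 120.

f: a_k = 0, -6, 0, 8, 0, -96/5, 0, 384/7, 0, -512/3, …
g: a_k = 1, 0, -2, 0, 2/3, 0, -4/45, 0, 2/315, 0, …
Product ⇒ symmetric product L₀, ord ≤ 4.
h=∫₀ˣh₀: take L = L₀·Dx.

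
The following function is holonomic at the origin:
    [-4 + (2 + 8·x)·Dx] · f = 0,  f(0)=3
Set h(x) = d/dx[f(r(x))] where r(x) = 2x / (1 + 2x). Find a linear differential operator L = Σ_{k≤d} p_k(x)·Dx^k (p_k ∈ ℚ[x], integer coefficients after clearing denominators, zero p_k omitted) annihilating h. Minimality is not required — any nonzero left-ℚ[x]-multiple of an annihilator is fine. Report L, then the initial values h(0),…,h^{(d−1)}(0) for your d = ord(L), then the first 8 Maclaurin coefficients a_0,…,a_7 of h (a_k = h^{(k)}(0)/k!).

f: a_k = 3, 6, -6, 12, -30, 84, -252, 792, …
f∘r: x↦r, Dx↦Dx/r' in L_f ⇒ L₀.
Differentiate: ansatz ord ≤ ord L₀ ⇒ L.
L = (-8 - 40·x) + (-1 - 12·x - 20·x^2)·Dx  (order 1).
h: a_k = 12, -96, 720, -5760, 48960, -433152, 3929856, -36249600, …
ICs: h(0) = 12.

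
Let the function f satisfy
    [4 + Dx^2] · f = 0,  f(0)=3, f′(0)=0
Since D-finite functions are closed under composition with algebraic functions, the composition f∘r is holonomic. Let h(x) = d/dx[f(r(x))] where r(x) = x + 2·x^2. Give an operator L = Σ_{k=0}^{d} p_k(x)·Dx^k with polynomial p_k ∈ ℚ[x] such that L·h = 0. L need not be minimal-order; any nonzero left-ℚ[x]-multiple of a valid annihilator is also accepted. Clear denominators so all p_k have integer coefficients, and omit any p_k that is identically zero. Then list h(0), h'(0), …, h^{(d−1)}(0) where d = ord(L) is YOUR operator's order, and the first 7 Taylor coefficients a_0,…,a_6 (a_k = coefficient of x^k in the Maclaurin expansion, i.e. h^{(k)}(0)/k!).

f: a_k = 3, 0, -6, 0, 2, 0, -4/15, …
Change of var in L_f (x↦r) gives L₀.
h=h₀': d/dx-closure on L₀ ⇒ L.
L = (52 + 64·x + 384·x^2 + 1024·x^3 + 1024·x^4) + (-12 - 48·x)·Dx + (1 + 8·x + 16·x^2)·Dx^2  (order 2).
h: a_k = 0, -12, -72, -88, 80, 1432/5, 2128/5, …
ICs: h(0) = 0, h′(0) = -12.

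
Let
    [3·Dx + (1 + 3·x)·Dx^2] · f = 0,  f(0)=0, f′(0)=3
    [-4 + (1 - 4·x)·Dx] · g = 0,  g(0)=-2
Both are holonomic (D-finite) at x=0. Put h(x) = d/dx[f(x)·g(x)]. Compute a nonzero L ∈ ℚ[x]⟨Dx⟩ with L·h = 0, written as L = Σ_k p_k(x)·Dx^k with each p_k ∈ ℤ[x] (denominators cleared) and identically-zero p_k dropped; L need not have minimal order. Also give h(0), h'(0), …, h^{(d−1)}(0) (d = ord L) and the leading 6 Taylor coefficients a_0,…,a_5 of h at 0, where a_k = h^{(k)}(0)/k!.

L = 48 + (6 + 60·x)·Dx + (-1 + x + 12·x^2)·Dx^2  (order 2).
h: a_k = -6, -30, -234, -1086, -5916, -134694/5, …
ICs: h(0) = -6, h′(0) = -30.

f: a_k = 0, 3, -9/2, 9, -81/4, 243/5, …
g: a_k = -2, -8, -32, -128, -512, -2048, …
f·g: L₀ = L_f ⊗_s L_g, ord ≤ 2·1.
Differentiate: ansatz ord ≤ ord L₀ ⇒ L.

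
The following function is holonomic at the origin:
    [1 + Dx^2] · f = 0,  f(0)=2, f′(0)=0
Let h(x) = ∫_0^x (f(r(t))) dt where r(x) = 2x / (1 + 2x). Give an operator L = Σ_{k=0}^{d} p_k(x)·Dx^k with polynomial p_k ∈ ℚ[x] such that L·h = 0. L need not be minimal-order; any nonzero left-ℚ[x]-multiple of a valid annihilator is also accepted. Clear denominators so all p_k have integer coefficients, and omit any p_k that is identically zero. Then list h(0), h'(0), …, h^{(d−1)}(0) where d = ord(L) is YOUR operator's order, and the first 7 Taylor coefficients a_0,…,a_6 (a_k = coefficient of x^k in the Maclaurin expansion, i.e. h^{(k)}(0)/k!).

L = 4·Dx + (4 + 24·x + 48·x^2 + 32·x^3)·Dx^2 + (1 + 8·x + 24·x^2 + 32·x^3 + 16·x^4)·Dx^3  (order 3).
h: a_k = 0, 2, 0, -4/3, 4, -28/3, 176/9, …
ICs: h(0) = 0, h′(0) = 2, h′′(0) = 0.

f: a_k = 2, 0, -1, 0, 1/12, 0, -1/360, …
f∘r: x↦r, Dx↦Dx/r' in L_f ⇒ L₀.
h=∫₀ˣh₀: take L = L₀·Dx.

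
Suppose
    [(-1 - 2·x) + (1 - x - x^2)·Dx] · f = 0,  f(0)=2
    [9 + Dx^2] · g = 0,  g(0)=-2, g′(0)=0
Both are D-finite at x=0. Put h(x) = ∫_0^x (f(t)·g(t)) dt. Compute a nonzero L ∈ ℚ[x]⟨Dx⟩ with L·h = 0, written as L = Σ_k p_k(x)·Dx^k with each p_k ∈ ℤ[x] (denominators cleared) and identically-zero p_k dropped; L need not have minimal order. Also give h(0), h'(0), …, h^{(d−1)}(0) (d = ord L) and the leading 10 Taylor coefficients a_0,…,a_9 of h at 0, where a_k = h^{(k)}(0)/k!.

f: a_k = 2, 2, 4, 6, 10, 16, 26, 42, 68, 110, …
g: a_k = -2, 0, 9, 0, -27/4, 0, 81/40, 0, -729/2240, 0, …
h₀=f·g: eliminate ⇒ L₀, order ≤ 1·2.
h=∫₀ˣh₀: take L = L₀·Dx.
L = (-7 + 9·x + 9·x^2)·Dx + (2 + 4·x)·Dx^2 + (-1 + x + x^2)·Dx^3  (order 3).
h: a_k = 0, -4, -2, 10/3, 3/2, 1/2, 17/12, 43/20, 471/160, 42503/10080, …
ICs: h(0) = 0, h′(0) = -4, h′′(0) = -4.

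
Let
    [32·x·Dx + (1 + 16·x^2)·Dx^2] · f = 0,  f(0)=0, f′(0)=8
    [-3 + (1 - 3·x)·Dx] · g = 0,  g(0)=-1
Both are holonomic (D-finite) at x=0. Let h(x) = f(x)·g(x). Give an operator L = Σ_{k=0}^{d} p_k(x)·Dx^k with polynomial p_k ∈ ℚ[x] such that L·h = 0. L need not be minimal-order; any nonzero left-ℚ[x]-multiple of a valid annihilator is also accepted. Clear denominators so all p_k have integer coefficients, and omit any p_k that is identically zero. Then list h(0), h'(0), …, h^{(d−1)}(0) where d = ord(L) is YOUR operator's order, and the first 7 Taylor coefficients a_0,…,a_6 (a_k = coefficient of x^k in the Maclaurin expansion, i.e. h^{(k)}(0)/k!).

L = 96·x + (6 - 32·x + 192·x^2)·Dx + (-1 + 3·x - 16·x^2 + 48·x^3)·Dx^2  (order 2).
h: a_k = 0, -8, -24, -88/3, -88, -3368/5, -10104/5, …
ICs: h(0) = 0, h′(0) = -8.

f: a_k = 0, 8, 0, -128/3, 0, 2048/5, 0, …
g: a_k = -1, -3, -9, -27, -81, -243, -729, …
Product ⇒ symmetric product L₀, ord ≤ 2.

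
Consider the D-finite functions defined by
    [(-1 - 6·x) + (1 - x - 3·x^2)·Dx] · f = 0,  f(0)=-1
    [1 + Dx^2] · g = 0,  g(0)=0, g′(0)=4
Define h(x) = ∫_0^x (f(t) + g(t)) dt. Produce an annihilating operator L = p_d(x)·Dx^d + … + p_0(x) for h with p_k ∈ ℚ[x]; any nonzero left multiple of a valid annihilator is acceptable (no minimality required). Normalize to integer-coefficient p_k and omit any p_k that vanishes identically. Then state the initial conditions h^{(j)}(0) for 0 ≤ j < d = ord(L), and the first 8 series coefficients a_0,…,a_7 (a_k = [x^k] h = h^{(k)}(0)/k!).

L = (43 + 292·x + 307·x^2 + 624·x^3 + 45·x^4 + 54·x^5)·Dx + (-9 - 7·x - 6·x^2 + 91·x^3 + 144·x^4 + 27·x^5 + 27·x^6)·Dx^2 + (43 + 292·x + 307·x^2 + 624·x^3 + 45·x^4 + 54·x^5)·Dx^3 + (-9 - 7·x - 6·x^2 + 91·x^3 + 144·x^4 + 27·x^5 + 27·x^6)·Dx^4  (order 4).
h: a_k = 0, -1, 3/2, -4/3, -23/12, -19/5, -1199/180, -97/7, …
ICs: h(0) = 0, h′(0) = -1, h′′(0) = 3, h′′′(0) = -8.

f: a_k = -1, -1, -4, -7, -19, -40, -97, -217, …
g: a_k = 0, 4, 0, -2/3, 0, 1/30, 0, -1/1260, …
Sum ⇒ L₀ = lclm(L_f,L_g) in ℚ(x)⟨Dx⟩.
∫: right-multiply L₀ by Dx.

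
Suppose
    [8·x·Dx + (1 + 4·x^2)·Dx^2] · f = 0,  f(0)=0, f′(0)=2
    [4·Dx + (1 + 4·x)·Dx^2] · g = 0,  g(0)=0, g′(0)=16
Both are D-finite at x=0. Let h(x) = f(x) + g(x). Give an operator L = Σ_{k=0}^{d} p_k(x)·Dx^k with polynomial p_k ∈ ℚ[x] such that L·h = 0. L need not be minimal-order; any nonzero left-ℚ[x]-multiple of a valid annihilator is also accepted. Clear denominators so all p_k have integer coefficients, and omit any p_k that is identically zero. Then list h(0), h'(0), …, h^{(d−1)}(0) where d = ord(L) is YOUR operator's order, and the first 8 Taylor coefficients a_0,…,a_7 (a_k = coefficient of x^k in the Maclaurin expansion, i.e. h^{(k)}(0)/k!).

f: a_k = 0, 2, 0, -8/3, 0, 32/5, 0, -128/7, …
g: a_k = 0, 16, -32, 256/3, -256, 4096/5, -8192/3, 65536/7, …
Sum ⇒ L₀ = lclm(L_f,L_g) in ℚ(x)⟨Dx⟩.
L = (-8 - 96·x + 96·x^2 + 128·x^3)·Dx + (-10 - 16·x - 72·x^2 + 192·x^3 + 256·x^4)·Dx^2 + (-1 - 2·x + 8·x^2 + 8·x^3 + 48·x^4 + 64·x^5)·Dx^3  (order 3).
h: a_k = 0, 18, -32, 248/3, -256, 4128/5, -8192/3, 9344, …
ICs: h(0) = 0, h′(0) = 18, h′′(0) = -64.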